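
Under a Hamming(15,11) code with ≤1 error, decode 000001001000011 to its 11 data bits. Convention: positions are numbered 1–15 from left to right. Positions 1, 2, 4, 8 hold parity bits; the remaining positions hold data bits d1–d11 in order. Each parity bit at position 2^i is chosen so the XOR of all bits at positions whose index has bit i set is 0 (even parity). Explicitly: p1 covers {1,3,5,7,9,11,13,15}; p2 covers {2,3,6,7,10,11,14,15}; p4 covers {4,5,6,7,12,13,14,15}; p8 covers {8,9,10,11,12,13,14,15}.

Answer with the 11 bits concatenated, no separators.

00101000001

s1 (pos 1,3,5,7,9,11,13,15): 0⊕0⊕0⊕0⊕1⊕0⊕0⊕1 = 0
s2 (pos 2,3,6,7,10,11,14,15): 0⊕0⊕1⊕0⊕0⊕0⊕1⊕1 = 1
s4 (pos 4,5,6,7,12,13,14,15): 0⊕0⊕1⊕0⊕0⊕0⊕1⊕1 = 1
s8 (pos 8,9,10,11,12,13,14,15): 0⊕1⊕0⊕0⊕0⊕0⊕1⊕1 = 1
Syndrome s8…s1 = 1110 → error at position 14.
Flip position 14: 000001001000011 → 000001001000001
Read data bits from positions 3,5,6,7,9,10,11,12,13,14,15: 00101000001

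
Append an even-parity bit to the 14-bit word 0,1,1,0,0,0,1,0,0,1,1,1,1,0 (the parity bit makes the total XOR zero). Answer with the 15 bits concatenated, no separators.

011000100111101

XOR of the 14 data bits: 0⊕1⊕1⊕0⊕0⊕0⊕1⊕0⊕0⊕1⊕1⊕1⊕1⊕0 = 1
Parity bit = 1 (so all 15 bits XOR to 0).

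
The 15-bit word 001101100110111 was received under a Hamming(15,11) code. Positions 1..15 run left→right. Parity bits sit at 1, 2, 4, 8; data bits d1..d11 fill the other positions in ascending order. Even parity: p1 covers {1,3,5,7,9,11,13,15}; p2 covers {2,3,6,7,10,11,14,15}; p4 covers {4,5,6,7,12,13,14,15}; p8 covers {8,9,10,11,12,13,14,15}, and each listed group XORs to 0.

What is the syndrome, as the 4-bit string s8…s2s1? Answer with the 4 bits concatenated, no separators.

s1 (pos 1,3,5,7,9,11,13,15): 0⊕1⊕0⊕1⊕0⊕1⊕1⊕1 = 1
s2 (pos 2,3,6,7,10,11,14,15): 0⊕1⊕1⊕1⊕1⊕1⊕1⊕1 = 1
s4 (pos 4,5,6,7,12,13,14,15): 1⊕0⊕1⊕1⊕0⊕1⊕1⊕1 = 0
s8 (pos 8,9,10,11,12,13,14,15): 0⊕0⊕1⊕1⊕0⊕1⊕1⊕1 = 1
Syndrome s8…s1 = 1011 → error at position 11.

1011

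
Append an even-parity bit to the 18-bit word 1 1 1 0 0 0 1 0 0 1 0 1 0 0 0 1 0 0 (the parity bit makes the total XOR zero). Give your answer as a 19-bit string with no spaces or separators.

1110001001010001001

XOR of the 18 data bits: 1⊕1⊕1⊕0⊕0⊕0⊕1⊕0⊕0⊕1⊕0⊕1⊕0⊕0⊕0⊕1⊕0⊕0 = 1
Parity bit = 1 (so all 19 bits XOR to 0).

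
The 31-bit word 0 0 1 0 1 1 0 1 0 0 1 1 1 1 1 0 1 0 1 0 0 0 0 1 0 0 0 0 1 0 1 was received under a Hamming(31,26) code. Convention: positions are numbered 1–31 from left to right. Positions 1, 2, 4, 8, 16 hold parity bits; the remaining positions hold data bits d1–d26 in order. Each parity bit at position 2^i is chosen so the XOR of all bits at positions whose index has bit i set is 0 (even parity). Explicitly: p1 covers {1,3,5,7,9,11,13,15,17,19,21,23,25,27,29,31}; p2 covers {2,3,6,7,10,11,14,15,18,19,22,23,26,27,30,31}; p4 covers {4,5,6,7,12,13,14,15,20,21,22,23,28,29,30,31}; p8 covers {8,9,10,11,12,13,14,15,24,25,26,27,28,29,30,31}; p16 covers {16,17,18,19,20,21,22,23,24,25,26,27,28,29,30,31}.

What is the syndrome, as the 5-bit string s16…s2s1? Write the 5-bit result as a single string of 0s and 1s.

11011

s1 (pos 1,3,5,7,9,11,13,15,17,19,21,23,25,27,29,31): 0⊕1⊕1⊕0⊕0⊕1⊕1⊕1⊕1⊕1⊕0⊕0⊕0⊕0⊕1⊕1 = 1
s2 (pos 2,3,6,7,10,11,14,15,18,19,22,23,26,27,30,31): 0⊕1⊕1⊕0⊕0⊕1⊕1⊕1⊕0⊕1⊕0⊕0⊕0⊕0⊕0⊕1 = 1
s4 (pos 4,5,6,7,12,13,14,15,20,21,22,23,28,29,30,31): 0⊕1⊕1⊕0⊕1⊕1⊕1⊕1⊕0⊕0⊕0⊕0⊕0⊕1⊕0⊕1 = 0
s8 (pos 8,9,10,11,12,13,14,15,24,25,26,27,28,29,30,31): 1⊕0⊕0⊕1⊕1⊕1⊕1⊕1⊕1⊕0⊕0⊕0⊕0⊕1⊕0⊕1 = 1
s16 (pos 16,17,18,19,20,21,22,23,24,25,26,27,28,29,30,31): 0⊕1⊕0⊕1⊕0⊕0⊕0⊕0⊕1⊕0⊕0⊕0⊕0⊕1⊕0⊕1 = 1
Syndrome s16…s1 = 11011 → error at position 27.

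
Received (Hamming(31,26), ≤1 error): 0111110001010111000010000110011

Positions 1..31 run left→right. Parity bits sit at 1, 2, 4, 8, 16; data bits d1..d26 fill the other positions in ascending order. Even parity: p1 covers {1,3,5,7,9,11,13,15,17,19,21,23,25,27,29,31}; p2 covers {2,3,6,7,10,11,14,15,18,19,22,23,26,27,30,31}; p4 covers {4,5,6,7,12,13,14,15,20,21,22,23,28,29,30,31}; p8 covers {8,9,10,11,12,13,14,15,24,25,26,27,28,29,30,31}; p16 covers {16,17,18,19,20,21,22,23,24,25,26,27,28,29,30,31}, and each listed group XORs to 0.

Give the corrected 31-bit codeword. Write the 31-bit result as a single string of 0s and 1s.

s1 (pos 1,3,5,7,9,11,13,15,17,19,21,23,25,27,29,31): 0⊕1⊕1⊕0⊕0⊕0⊕0⊕1⊕0⊕0⊕1⊕0⊕0⊕1⊕0⊕1 = 0
s2 (pos 2,3,6,7,10,11,14,15,18,19,22,23,26,27,30,31): 1⊕1⊕1⊕0⊕1⊕0⊕1⊕1⊕0⊕0⊕0⊕0⊕1⊕1⊕1⊕1 = 0
s4 (pos 4,5,6,7,12,13,14,15,20,21,22,23,28,29,30,31): 1⊕1⊕1⊕0⊕1⊕0⊕1⊕1⊕0⊕1⊕0⊕0⊕0⊕0⊕1⊕1 = 1
s8 (pos 8,9,10,11,12,13,14,15,24,25,26,27,28,29,30,31): 0⊕0⊕1⊕0⊕1⊕0⊕1⊕1⊕0⊕0⊕1⊕1⊕0⊕0⊕1⊕1 = 0
s16 (pos 16,17,18,19,20,21,22,23,24,25,26,27,28,29,30,31): 1⊕0⊕0⊕0⊕0⊕1⊕0⊕0⊕0⊕0⊕1⊕1⊕0⊕0⊕1⊕1 = 0
Syndrome s16…s1 = 00100 → error at position 4.
Flip position 4: 0111110001010111000010000110011 → 0110110001010111000010000110011

0110110001010111000010000110011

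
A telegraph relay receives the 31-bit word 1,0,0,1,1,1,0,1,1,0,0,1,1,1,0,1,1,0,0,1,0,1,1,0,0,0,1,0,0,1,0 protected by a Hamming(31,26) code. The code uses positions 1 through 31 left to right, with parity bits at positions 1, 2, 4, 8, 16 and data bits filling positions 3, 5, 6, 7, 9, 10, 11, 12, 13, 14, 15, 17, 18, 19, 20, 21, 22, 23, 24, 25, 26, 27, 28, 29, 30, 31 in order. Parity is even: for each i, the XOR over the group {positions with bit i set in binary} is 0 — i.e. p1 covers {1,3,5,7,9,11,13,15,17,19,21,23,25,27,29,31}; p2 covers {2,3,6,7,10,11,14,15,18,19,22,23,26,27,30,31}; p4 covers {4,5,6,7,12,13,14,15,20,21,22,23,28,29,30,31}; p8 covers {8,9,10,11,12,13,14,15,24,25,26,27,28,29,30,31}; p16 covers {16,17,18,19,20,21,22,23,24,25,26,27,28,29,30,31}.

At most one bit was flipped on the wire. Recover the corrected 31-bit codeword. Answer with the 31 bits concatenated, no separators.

1001110110011101100101101010010

s1 (pos 1,3,5,7,9,11,13,15,17,19,21,23,25,27,29,31): 1⊕0⊕1⊕0⊕1⊕0⊕1⊕0⊕1⊕0⊕0⊕1⊕0⊕1⊕0⊕0 = 1
s2 (pos 2,3,6,7,10,11,14,15,18,19,22,23,26,27,30,31): 0⊕0⊕1⊕0⊕0⊕0⊕1⊕0⊕0⊕0⊕1⊕1⊕0⊕1⊕1⊕0 = 0
s4 (pos 4,5,6,7,12,13,14,15,20,21,22,23,28,29,30,31): 1⊕1⊕1⊕0⊕1⊕1⊕1⊕0⊕1⊕0⊕1⊕1⊕0⊕0⊕1⊕0 = 0
s8 (pos 8,9,10,11,12,13,14,15,24,25,26,27,28,29,30,31): 1⊕1⊕0⊕0⊕1⊕1⊕1⊕0⊕0⊕0⊕0⊕1⊕0⊕0⊕1⊕0 = 1
s16 (pos 16,17,18,19,20,21,22,23,24,25,26,27,28,29,30,31): 1⊕1⊕0⊕0⊕1⊕0⊕1⊕1⊕0⊕0⊕0⊕1⊕0⊕0⊕1⊕0 = 1
Syndrome s16…s1 = 11001 → error at position 25.
Flip position 25: 1001110110011101100101100010010 → 1001110110011101100101101010010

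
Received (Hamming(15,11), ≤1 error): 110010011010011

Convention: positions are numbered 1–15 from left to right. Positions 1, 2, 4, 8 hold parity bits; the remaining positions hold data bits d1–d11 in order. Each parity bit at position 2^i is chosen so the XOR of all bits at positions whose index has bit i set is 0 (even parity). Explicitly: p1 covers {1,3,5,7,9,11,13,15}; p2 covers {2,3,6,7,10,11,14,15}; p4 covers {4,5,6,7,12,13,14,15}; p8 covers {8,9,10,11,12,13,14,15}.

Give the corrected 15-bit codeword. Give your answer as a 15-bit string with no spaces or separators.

s1 (pos 1,3,5,7,9,11,13,15): 1⊕0⊕1⊕0⊕1⊕1⊕0⊕1 = 1
s2 (pos 2,3,6,7,10,11,14,15): 1⊕0⊕0⊕0⊕0⊕1⊕1⊕1 = 0
s4 (pos 4,5,6,7,12,13,14,15): 0⊕1⊕0⊕0⊕0⊕0⊕1⊕1 = 1
s8 (pos 8,9,10,11,12,13,14,15): 1⊕1⊕0⊕1⊕0⊕0⊕1⊕1 = 1
Syndrome s8…s1 = 1101 → error at position 13.
Flip position 13: 110010011010011 → 110010011010111

110010011010111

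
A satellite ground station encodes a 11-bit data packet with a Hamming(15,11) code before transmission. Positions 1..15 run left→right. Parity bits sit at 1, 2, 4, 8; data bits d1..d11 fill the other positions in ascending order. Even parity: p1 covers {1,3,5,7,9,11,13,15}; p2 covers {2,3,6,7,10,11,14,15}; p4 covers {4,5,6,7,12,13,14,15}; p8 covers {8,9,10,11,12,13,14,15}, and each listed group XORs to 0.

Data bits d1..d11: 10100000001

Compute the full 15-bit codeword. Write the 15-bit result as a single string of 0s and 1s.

Place data at non-parity positions: p1 p2 1 p4 0 1 0 p8 0 0 0 0 0 0 1
p1 (pos 1,3,5,7,9,11,13,15): XOR of data positions = 1⊕0⊕0⊕0⊕0⊕0⊕1 = 0
p2 (pos 2,3,6,7,10,11,14,15): XOR of data positions = 1⊕1⊕0⊕0⊕0⊕0⊕1 = 1
p4 (pos 4,5,6,7,12,13,14,15): XOR of data positions = 0⊕1⊕0⊕0⊕0⊕0⊕1 = 0
p8 (pos 8,9,10,11,12,13,14,15): XOR of data positions = 0⊕0⊕0⊕0⊕0⊕0⊕1 = 1
Codeword: 011001010000001

011001010000001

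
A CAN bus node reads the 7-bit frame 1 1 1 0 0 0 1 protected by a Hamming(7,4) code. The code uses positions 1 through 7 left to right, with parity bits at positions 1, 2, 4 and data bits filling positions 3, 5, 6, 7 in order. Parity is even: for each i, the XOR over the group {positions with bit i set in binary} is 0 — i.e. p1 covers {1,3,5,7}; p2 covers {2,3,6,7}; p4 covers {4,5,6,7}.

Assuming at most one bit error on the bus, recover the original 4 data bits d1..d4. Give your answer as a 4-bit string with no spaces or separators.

s1 (pos 1,3,5,7): 1⊕1⊕0⊕1 = 1
s2 (pos 2,3,6,7): 1⊕1⊕0⊕1 = 1
s4 (pos 4,5,6,7): 0⊕0⊕0⊕1 = 1
Syndrome s4…s1 = 111 → error at position 7.
Flip position 7: 1110001 → 1110000
Read data bits from positions 3,5,6,7: 1000

1000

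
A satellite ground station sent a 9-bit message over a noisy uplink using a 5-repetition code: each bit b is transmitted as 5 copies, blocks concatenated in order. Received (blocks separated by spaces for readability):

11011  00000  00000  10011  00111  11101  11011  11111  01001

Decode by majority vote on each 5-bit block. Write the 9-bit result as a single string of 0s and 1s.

Block 1 (11011): 4 ones → 1
Block 2 (00000): 0 ones → 0
Block 3 (00000): 0 ones → 0
Block 4 (10011): 3 ones → 1
Block 5 (00111): 3 ones → 1
Block 6 (11101): 4 ones → 1
Block 7 (11011): 4 ones → 1
Block 8 (11111): 5 ones → 1
Block 9 (01001): 2 ones → 0

100111110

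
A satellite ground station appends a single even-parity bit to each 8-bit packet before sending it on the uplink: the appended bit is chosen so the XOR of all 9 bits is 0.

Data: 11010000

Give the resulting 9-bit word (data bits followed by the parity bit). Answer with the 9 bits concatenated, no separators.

XOR of the 8 data bits: 1⊕1⊕0⊕1⊕0⊕0⊕0⊕0 = 1
Parity bit = 1 (so all 9 bits XOR to 0).

110100001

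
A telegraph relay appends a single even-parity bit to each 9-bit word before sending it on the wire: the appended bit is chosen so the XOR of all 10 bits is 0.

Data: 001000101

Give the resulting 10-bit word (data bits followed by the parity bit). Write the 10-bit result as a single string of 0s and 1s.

XOR of the 9 data bits: 0⊕0⊕1⊕0⊕0⊕0⊕1⊕0⊕1 = 1
Parity bit = 1 (so all 10 bits XOR to 0).

0010001011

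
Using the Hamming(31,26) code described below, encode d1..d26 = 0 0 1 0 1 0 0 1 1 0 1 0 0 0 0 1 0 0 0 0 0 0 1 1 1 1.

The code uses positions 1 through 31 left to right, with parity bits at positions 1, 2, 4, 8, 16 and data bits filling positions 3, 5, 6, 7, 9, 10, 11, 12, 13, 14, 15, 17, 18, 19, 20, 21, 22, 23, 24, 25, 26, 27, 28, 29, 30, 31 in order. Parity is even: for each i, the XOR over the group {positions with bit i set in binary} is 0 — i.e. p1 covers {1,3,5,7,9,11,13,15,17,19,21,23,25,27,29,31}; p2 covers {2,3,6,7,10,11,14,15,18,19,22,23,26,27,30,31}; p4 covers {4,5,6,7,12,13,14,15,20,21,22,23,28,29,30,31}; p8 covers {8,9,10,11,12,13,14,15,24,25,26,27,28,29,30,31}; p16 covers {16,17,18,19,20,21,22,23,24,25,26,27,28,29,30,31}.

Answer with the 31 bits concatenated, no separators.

0001010010011011000010000001111

Place data at non-parity positions: p1 p2 0 p4 0 1 0 p8 1 0 0 1 1 0 1 p16 0 0 0 0 1 0 0 0 0 0 0 1 1 1 1
p1 (pos 1,3,5,7,9,11,13,15,17,19,21,23,25,27,29,31): XOR of data positions = 0⊕0⊕0⊕1⊕0⊕1⊕1⊕0⊕0⊕1⊕0⊕0⊕0⊕1⊕1 = 0
p2 (pos 2,3,6,7,10,11,14,15,18,19,22,23,26,27,30,31): XOR of data positions = 0⊕1⊕0⊕0⊕0⊕0⊕1⊕0⊕0⊕0⊕0⊕0⊕0⊕1⊕1 = 0
p4 (pos 4,5,6,7,12,13,14,15,20,21,22,23,28,29,30,31): XOR of data positions = 0⊕1⊕0⊕1⊕1⊕0⊕1⊕0⊕1⊕0⊕0⊕1⊕1⊕1⊕1 = 1
p8 (pos 8,9,10,11,12,13,14,15,24,25,26,27,28,29,30,31): XOR of data positions = 1⊕0⊕0⊕1⊕1⊕0⊕1⊕0⊕0⊕0⊕0⊕1⊕1⊕1⊕1 = 0
p16 (pos 16,17,18,19,20,21,22,23,24,25,26,27,28,29,30,31): XOR of data positions = 0⊕0⊕0⊕0⊕1⊕0⊕0⊕0⊕0⊕0⊕0⊕1⊕1⊕1⊕1 = 1
Codeword: 0001010010011011000010000001111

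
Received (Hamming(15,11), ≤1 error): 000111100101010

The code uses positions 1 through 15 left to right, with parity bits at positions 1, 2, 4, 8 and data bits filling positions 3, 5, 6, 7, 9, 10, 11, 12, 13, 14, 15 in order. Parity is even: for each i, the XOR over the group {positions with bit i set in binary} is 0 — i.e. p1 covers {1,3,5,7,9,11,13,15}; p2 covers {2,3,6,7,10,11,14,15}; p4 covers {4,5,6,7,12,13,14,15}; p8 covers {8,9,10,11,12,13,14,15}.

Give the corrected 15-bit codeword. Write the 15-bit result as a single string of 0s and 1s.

s1 (pos 1,3,5,7,9,11,13,15): 0⊕0⊕1⊕1⊕0⊕0⊕0⊕0 = 0
s2 (pos 2,3,6,7,10,11,14,15): 0⊕0⊕1⊕1⊕1⊕0⊕1⊕0 = 0
s4 (pos 4,5,6,7,12,13,14,15): 1⊕1⊕1⊕1⊕1⊕0⊕1⊕0 = 0
s8 (pos 8,9,10,11,12,13,14,15): 0⊕0⊕1⊕0⊕1⊕0⊕1⊕0 = 1
Syndrome s8…s1 = 1000 → error at position 8.
Flip position 8: 000111100101010 → 000111110101010

000111110101010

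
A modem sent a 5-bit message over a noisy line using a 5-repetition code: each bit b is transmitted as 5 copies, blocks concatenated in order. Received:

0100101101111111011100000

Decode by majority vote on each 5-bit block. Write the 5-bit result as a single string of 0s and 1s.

01110

Block 1 (01001): 2 ones → 0
Block 2 (01101): 3 ones → 1
Block 3 (11111): 5 ones → 1
Block 4 (10111): 4 ones → 1
Block 5 (00000): 0 ones → 0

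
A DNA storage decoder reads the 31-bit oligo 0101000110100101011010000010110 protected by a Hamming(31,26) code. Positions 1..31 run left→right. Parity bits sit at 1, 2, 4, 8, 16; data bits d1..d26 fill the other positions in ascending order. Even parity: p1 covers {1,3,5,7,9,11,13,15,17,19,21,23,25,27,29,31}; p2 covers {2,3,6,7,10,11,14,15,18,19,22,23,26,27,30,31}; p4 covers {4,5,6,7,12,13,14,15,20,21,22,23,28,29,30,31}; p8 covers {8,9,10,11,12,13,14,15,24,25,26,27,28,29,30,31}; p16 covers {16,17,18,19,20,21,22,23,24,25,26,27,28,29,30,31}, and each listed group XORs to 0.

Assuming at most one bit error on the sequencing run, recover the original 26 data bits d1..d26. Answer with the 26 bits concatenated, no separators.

00001010010011010000010100

s1 (pos 1,3,5,7,9,11,13,15,17,19,21,23,25,27,29,31): 0⊕0⊕0⊕0⊕1⊕1⊕0⊕0⊕0⊕1⊕1⊕0⊕0⊕1⊕1⊕0 = 0
s2 (pos 2,3,6,7,10,11,14,15,18,19,22,23,26,27,30,31): 1⊕0⊕0⊕0⊕0⊕1⊕1⊕0⊕1⊕1⊕0⊕0⊕0⊕1⊕1⊕0 = 1
s4 (pos 4,5,6,7,12,13,14,15,20,21,22,23,28,29,30,31): 1⊕0⊕0⊕0⊕0⊕0⊕1⊕0⊕0⊕1⊕0⊕0⊕0⊕1⊕1⊕0 = 1
s8 (pos 8,9,10,11,12,13,14,15,24,25,26,27,28,29,30,31): 1⊕1⊕0⊕1⊕0⊕0⊕1⊕0⊕0⊕0⊕0⊕1⊕0⊕1⊕1⊕0 = 1
s16 (pos 16,17,18,19,20,21,22,23,24,25,26,27,28,29,30,31): 1⊕0⊕1⊕1⊕0⊕1⊕0⊕0⊕0⊕0⊕0⊕1⊕0⊕1⊕1⊕0 = 1
Syndrome s16…s1 = 11110 → error at position 30.
Flip position 30: 0101000110100101011010000010110 → 0101000110100101011010000010100
Read data bits from positions 3,5,6,7,9,10,11,12,13,14,15,17,18,19,20,21,22,23,24,25,26,27,28,29,30,31: 00001010010011010000010100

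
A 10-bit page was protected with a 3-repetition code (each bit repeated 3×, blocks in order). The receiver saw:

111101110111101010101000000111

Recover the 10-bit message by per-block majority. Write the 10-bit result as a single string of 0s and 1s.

1111101001

Block 1 (111): 3 ones → 1
Block 2 (101): 2 ones → 1
Block 3 (110): 2 ones → 1
Block 4 (111): 3 ones → 1
Block 5 (101): 2 ones → 1
Block 6 (010): 1 one → 0
Block 7 (101): 2 ones → 1
Block 8 (000): 0 ones → 0
Block 9 (000): 0 ones → 0
Block 10 (111): 3 ones → 1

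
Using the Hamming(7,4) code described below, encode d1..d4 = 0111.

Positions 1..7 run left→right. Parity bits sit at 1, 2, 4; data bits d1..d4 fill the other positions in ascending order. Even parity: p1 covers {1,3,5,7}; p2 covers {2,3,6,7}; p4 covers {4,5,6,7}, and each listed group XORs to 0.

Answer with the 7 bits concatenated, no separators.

0001111

Place data at non-parity positions: p1 p2 0 p4 1 1 1
p1 (pos 1,3,5,7): XOR of data positions = 0⊕1⊕1 = 0
p2 (pos 2,3,6,7): XOR of data positions = 0⊕1⊕1 = 0
p4 (pos 4,5,6,7): XOR of data positions = 1⊕1⊕1 = 1
Codeword: 0001111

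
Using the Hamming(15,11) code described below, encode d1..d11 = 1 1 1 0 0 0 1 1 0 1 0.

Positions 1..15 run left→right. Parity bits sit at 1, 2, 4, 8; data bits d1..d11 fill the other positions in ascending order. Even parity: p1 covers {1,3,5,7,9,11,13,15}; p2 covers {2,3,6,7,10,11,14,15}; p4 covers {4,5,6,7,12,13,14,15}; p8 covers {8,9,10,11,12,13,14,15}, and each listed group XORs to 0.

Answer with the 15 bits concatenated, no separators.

Place data at non-parity positions: p1 p2 1 p4 1 1 0 p8 0 0 1 1 0 1 0
p1 (pos 1,3,5,7,9,11,13,15): XOR of data positions = 1⊕1⊕0⊕0⊕1⊕0⊕0 = 1
p2 (pos 2,3,6,7,10,11,14,15): XOR of data positions = 1⊕1⊕0⊕0⊕1⊕1⊕0 = 0
p4 (pos 4,5,6,7,12,13,14,15): XOR of data positions = 1⊕1⊕0⊕1⊕0⊕1⊕0 = 0
p8 (pos 8,9,10,11,12,13,14,15): XOR of data positions = 0⊕0⊕1⊕1⊕0⊕1⊕0 = 1
Codeword: 101011010011010

101011010011010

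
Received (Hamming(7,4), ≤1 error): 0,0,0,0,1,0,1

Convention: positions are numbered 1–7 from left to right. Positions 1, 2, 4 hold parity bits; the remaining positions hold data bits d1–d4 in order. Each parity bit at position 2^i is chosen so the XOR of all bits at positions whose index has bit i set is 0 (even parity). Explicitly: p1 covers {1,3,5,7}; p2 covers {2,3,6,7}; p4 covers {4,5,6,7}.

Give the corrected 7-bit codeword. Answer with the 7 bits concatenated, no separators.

0100101

s1 (pos 1,3,5,7): 0⊕0⊕1⊕1 = 0
s2 (pos 2,3,6,7): 0⊕0⊕0⊕1 = 1
s4 (pos 4,5,6,7): 0⊕1⊕0⊕1 = 0
Syndrome s4…s1 = 010 → error at position 2.
Flip position 2: 0000101 → 0100101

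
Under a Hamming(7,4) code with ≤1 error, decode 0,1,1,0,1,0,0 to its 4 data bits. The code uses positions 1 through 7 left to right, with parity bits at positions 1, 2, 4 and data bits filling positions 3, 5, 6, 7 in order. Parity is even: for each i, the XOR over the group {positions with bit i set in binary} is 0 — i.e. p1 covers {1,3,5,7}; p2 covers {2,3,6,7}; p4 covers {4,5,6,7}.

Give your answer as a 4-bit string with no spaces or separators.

1100

s1 (pos 1,3,5,7): 0⊕1⊕1⊕0 = 0
s2 (pos 2,3,6,7): 1⊕1⊕0⊕0 = 0
s4 (pos 4,5,6,7): 0⊕1⊕0⊕0 = 1
Syndrome s4…s1 = 100 → error at position 4.
Flip position 4: 0110100 → 0111100
Read data bits from positions 3,5,6,7: 1100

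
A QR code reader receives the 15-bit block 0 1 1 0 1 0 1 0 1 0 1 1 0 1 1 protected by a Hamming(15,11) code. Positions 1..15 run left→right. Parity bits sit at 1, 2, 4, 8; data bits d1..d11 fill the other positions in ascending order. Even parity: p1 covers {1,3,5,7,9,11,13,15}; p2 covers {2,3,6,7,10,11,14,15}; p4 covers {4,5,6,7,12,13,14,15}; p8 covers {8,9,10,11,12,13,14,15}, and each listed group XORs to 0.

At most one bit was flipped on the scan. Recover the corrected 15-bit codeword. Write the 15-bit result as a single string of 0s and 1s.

011010101010011

s1 (pos 1,3,5,7,9,11,13,15): 0⊕1⊕1⊕1⊕1⊕1⊕0⊕1 = 0
s2 (pos 2,3,6,7,10,11,14,15): 1⊕1⊕0⊕1⊕0⊕1⊕1⊕1 = 0
s4 (pos 4,5,6,7,12,13,14,15): 0⊕1⊕0⊕1⊕1⊕0⊕1⊕1 = 1
s8 (pos 8,9,10,11,12,13,14,15): 0⊕1⊕0⊕1⊕1⊕0⊕1⊕1 = 1
Syndrome s8…s1 = 1100 → error at position 12.
Flip position 12: 011010101011011 → 011010101010011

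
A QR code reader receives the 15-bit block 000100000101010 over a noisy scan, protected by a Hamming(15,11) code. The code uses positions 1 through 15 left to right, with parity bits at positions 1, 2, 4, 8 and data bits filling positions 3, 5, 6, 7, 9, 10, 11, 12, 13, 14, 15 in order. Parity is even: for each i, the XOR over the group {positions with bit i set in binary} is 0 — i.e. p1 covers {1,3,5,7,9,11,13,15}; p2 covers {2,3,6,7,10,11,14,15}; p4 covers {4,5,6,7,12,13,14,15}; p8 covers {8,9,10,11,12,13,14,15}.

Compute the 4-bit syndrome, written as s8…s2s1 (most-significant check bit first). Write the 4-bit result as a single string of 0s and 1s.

1100

s1 (pos 1,3,5,7,9,11,13,15): 0⊕0⊕0⊕0⊕0⊕0⊕0⊕0 = 0
s2 (pos 2,3,6,7,10,11,14,15): 0⊕0⊕0⊕0⊕1⊕0⊕1⊕0 = 0
s4 (pos 4,5,6,7,12,13,14,15): 1⊕0⊕0⊕0⊕1⊕0⊕1⊕0 = 1
s8 (pos 8,9,10,11,12,13,14,15): 0⊕0⊕1⊕0⊕1⊕0⊕1⊕0 = 1
Syndrome s8…s1 = 1100 → error at position 12.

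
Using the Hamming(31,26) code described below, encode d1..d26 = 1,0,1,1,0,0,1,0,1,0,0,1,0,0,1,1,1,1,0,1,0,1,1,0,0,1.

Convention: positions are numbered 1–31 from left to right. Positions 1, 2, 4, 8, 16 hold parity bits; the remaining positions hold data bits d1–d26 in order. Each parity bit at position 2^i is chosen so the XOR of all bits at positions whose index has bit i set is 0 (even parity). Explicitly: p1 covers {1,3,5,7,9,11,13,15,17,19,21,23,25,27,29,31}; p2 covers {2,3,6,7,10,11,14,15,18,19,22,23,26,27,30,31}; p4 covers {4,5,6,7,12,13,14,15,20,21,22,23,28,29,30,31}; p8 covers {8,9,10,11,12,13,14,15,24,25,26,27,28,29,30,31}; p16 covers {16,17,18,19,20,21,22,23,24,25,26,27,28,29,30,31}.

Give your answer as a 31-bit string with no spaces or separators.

0011011000101001100111101011001

Place data at non-parity positions: p1 p2 1 p4 0 1 1 p8 0 0 1 0 1 0 0 p16 1 0 0 1 1 1 1 0 1 0 1 1 0 0 1
p1 (pos 1,3,5,7,9,11,13,15,17,19,21,23,25,27,29,31): XOR of data positions = 1⊕0⊕1⊕0⊕1⊕1⊕0⊕1⊕0⊕1⊕1⊕1⊕1⊕0⊕1 = 0
p2 (pos 2,3,6,7,10,11,14,15,18,19,22,23,26,27,30,31): XOR of data positions = 1⊕1⊕1⊕0⊕1⊕0⊕0⊕0⊕0⊕1⊕1⊕0⊕1⊕0⊕1 = 0
p4 (pos 4,5,6,7,12,13,14,15,20,21,22,23,28,29,30,31): XOR of data positions = 0⊕1⊕1⊕0⊕1⊕0⊕0⊕1⊕1⊕1⊕1⊕1⊕0⊕0⊕1 = 1
p8 (pos 8,9,10,11,12,13,14,15,24,25,26,27,28,29,30,31): XOR of data positions = 0⊕0⊕1⊕0⊕1⊕0⊕0⊕0⊕1⊕0⊕1⊕1⊕0⊕0⊕1 = 0
p16 (pos 16,17,18,19,20,21,22,23,24,25,26,27,28,29,30,31): XOR of data positions = 1⊕0⊕0⊕1⊕1⊕1⊕1⊕0⊕1⊕0⊕1⊕1⊕0⊕0⊕1 = 1
Codeword: 0011011000101001100111101011001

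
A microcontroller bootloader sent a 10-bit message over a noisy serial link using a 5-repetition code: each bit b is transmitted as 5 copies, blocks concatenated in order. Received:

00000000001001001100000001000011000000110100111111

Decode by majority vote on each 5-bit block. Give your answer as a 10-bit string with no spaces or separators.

Block 1 (00000): 0 ones → 0
Block 2 (00000): 0 ones → 0
Block 3 (10010): 2 ones → 0
Block 4 (01100): 2 ones → 0
Block 5 (00000): 0 ones → 0
Block 6 (10000): 1 one → 0
Block 7 (11000): 2 ones → 0
Block 8 (00011): 2 ones → 0
Block 9 (01001): 2 ones → 0
Block 10 (11111): 5 ones → 1

0000000001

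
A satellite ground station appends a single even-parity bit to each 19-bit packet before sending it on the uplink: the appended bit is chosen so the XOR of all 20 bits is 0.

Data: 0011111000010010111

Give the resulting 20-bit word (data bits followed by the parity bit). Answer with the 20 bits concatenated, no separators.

00111110000100101110

XOR of the 19 data bits: 0⊕0⊕1⊕1⊕1⊕1⊕1⊕0⊕0⊕0⊕0⊕1⊕0⊕0⊕1⊕0⊕1⊕1⊕1 = 0
Parity bit = 0 (so all 20 bits XOR to 0).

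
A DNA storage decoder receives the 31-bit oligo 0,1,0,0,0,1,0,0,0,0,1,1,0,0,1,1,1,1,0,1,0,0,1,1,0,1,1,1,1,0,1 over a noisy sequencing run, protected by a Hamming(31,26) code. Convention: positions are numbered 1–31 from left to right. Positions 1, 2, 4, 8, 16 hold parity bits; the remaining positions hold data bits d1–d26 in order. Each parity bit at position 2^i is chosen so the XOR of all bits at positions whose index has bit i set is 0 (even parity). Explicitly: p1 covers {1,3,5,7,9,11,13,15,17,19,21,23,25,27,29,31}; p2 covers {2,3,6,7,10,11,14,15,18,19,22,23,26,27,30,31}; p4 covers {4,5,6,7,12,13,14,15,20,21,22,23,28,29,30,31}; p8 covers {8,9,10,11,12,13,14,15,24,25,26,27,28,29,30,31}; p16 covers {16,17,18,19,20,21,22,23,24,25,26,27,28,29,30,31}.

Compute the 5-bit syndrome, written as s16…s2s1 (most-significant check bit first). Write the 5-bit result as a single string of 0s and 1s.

s1 (pos 1,3,5,7,9,11,13,15,17,19,21,23,25,27,29,31): 0⊕0⊕0⊕0⊕0⊕1⊕0⊕1⊕1⊕0⊕0⊕1⊕0⊕1⊕1⊕1 = 1
s2 (pos 2,3,6,7,10,11,14,15,18,19,22,23,26,27,30,31): 1⊕0⊕1⊕0⊕0⊕1⊕0⊕1⊕1⊕0⊕0⊕1⊕1⊕1⊕0⊕1 = 1
s4 (pos 4,5,6,7,12,13,14,15,20,21,22,23,28,29,30,31): 0⊕0⊕1⊕0⊕1⊕0⊕0⊕1⊕1⊕0⊕0⊕1⊕1⊕1⊕0⊕1 = 0
s8 (pos 8,9,10,11,12,13,14,15,24,25,26,27,28,29,30,31): 0⊕0⊕0⊕1⊕1⊕0⊕0⊕1⊕1⊕0⊕1⊕1⊕1⊕1⊕0⊕1 = 1
s16 (pos 16,17,18,19,20,21,22,23,24,25,26,27,28,29,30,31): 1⊕1⊕1⊕0⊕1⊕0⊕0⊕1⊕1⊕0⊕1⊕1⊕1⊕1⊕0⊕1 = 1
Syndrome s16…s1 = 11011 → error at position 27.

11011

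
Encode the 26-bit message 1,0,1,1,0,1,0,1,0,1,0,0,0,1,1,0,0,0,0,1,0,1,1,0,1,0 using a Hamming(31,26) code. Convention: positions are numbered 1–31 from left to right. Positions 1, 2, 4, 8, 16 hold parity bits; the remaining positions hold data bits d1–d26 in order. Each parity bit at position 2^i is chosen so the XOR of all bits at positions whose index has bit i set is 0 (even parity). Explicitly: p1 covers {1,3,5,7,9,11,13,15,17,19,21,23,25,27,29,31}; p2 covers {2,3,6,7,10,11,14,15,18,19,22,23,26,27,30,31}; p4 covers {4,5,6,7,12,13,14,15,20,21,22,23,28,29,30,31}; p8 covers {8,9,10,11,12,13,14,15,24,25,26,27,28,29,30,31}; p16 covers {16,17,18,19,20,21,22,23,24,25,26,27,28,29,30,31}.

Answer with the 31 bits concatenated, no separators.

Place data at non-parity positions: p1 p2 1 p4 0 1 1 p8 0 1 0 1 0 1 0 p16 0 0 1 1 0 0 0 0 1 0 1 1 0 1 0
p1 (pos 1,3,5,7,9,11,13,15,17,19,21,23,25,27,29,31): XOR of data positions = 1⊕0⊕1⊕0⊕0⊕0⊕0⊕0⊕1⊕0⊕0⊕1⊕1⊕0⊕0 = 1
p2 (pos 2,3,6,7,10,11,14,15,18,19,22,23,26,27,30,31): XOR of data positions = 1⊕1⊕1⊕1⊕0⊕1⊕0⊕0⊕1⊕0⊕0⊕0⊕1⊕1⊕0 = 0
p4 (pos 4,5,6,7,12,13,14,15,20,21,22,23,28,29,30,31): XOR of data positions = 0⊕1⊕1⊕1⊕0⊕1⊕0⊕1⊕0⊕0⊕0⊕1⊕0⊕1⊕0 = 1
p8 (pos 8,9,10,11,12,13,14,15,24,25,26,27,28,29,30,31): XOR of data positions = 0⊕1⊕0⊕1⊕0⊕1⊕0⊕0⊕1⊕0⊕1⊕1⊕0⊕1⊕0 = 1
p16 (pos 16,17,18,19,20,21,22,23,24,25,26,27,28,29,30,31): XOR of data positions = 0⊕0⊕1⊕1⊕0⊕0⊕0⊕0⊕1⊕0⊕1⊕1⊕0⊕1⊕0 = 0
Codeword: 1011011101010100001100001011010

1011011101010100001100001011010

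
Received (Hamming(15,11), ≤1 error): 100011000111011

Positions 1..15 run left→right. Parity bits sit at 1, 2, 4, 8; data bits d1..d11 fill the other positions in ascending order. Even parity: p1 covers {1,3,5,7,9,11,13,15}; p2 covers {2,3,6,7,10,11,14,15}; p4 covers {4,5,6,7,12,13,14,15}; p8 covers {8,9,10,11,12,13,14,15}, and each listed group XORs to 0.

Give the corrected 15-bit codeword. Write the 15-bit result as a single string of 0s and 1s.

s1 (pos 1,3,5,7,9,11,13,15): 1⊕0⊕1⊕0⊕0⊕1⊕0⊕1 = 0
s2 (pos 2,3,6,7,10,11,14,15): 0⊕0⊕1⊕0⊕1⊕1⊕1⊕1 = 1
s4 (pos 4,5,6,7,12,13,14,15): 0⊕1⊕1⊕0⊕1⊕0⊕1⊕1 = 1
s8 (pos 8,9,10,11,12,13,14,15): 0⊕0⊕1⊕1⊕1⊕0⊕1⊕1 = 1
Syndrome s8…s1 = 1110 → error at position 14.
Flip position 14: 100011000111011 → 100011000111001

100011000111001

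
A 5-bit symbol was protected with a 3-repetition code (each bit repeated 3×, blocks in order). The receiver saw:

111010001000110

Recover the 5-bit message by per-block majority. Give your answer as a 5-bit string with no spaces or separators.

10001

Block 1 (111): 3 ones → 1
Block 2 (010): 1 one → 0
Block 3 (001): 1 one → 0
Block 4 (000): 0 ones → 0
Block 5 (110): 2 ones → 1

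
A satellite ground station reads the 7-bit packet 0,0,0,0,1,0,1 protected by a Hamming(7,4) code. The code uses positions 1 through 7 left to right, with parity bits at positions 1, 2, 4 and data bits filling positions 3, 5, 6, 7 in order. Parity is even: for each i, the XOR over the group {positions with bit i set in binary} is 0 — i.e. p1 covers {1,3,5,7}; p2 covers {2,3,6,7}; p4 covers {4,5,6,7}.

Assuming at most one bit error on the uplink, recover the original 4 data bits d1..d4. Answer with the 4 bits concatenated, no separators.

0101

s1 (pos 1,3,5,7): 0⊕0⊕1⊕1 = 0
s2 (pos 2,3,6,7): 0⊕0⊕0⊕1 = 1
s4 (pos 4,5,6,7): 0⊕1⊕0⊕1 = 0
Syndrome s4…s1 = 010 → error at position 2.
Flip position 2: 0000101 → 0100101
Read data bits from positions 3,5,6,7: 0101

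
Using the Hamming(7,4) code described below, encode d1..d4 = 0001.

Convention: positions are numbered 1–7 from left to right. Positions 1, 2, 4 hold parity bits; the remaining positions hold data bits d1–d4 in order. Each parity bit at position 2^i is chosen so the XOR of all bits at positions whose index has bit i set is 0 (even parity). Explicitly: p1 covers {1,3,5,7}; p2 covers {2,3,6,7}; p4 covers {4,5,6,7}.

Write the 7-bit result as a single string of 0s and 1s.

Place data at non-parity positions: p1 p2 0 p4 0 0 1
p1 (pos 1,3,5,7): XOR of data positions = 0⊕0⊕1 = 1
p2 (pos 2,3,6,7): XOR of data positions = 0⊕0⊕1 = 1
p4 (pos 4,5,6,7): XOR of data positions = 0⊕0⊕1 = 1
Codeword: 1101001

1101001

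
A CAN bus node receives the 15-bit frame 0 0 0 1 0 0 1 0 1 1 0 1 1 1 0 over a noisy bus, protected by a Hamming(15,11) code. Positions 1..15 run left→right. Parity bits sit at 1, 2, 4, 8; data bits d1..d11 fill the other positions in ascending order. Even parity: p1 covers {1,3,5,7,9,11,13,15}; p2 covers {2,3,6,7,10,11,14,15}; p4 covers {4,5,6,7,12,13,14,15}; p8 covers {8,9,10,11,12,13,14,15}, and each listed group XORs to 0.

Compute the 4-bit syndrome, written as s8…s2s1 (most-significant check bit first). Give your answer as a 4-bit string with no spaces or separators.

1111

s1 (pos 1,3,5,7,9,11,13,15): 0⊕0⊕0⊕1⊕1⊕0⊕1⊕0 = 1
s2 (pos 2,3,6,7,10,11,14,15): 0⊕0⊕0⊕1⊕1⊕0⊕1⊕0 = 1
s4 (pos 4,5,6,7,12,13,14,15): 1⊕0⊕0⊕1⊕1⊕1⊕1⊕0 = 1
s8 (pos 8,9,10,11,12,13,14,15): 0⊕1⊕1⊕0⊕1⊕1⊕1⊕0 = 1
Syndrome s8…s1 = 1111 → error at position 15.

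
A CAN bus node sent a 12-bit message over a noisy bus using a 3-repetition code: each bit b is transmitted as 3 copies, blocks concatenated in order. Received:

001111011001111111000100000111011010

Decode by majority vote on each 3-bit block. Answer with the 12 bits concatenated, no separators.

011011000110

Block 1 (001): 1 one → 0
Block 2 (111): 3 ones → 1
Block 3 (011): 2 ones → 1
Block 4 (001): 1 one → 0
Block 5 (111): 3 ones → 1
Block 6 (111): 3 ones → 1
Block 7 (000): 0 ones → 0
Block 8 (100): 1 one → 0
Block 9 (000): 0 ones → 0
Block 10 (111): 3 ones → 1
Block 11 (011): 2 ones → 1
Block 12 (010): 1 one → 0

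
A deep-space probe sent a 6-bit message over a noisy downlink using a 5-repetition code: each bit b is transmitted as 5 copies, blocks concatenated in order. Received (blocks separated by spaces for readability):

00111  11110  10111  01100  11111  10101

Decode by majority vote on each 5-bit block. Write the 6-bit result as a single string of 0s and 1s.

111011

Block 1 (00111): 3 ones → 1
Block 2 (11110): 4 ones → 1
Block 3 (10111): 4 ones → 1
Block 4 (01100): 2 ones → 0
Block 5 (11111): 5 ones → 1
Block 6 (10101): 3 ones → 1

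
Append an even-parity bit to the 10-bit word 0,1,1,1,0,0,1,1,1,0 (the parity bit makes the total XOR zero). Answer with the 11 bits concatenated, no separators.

XOR of the 10 data bits: 0⊕1⊕1⊕1⊕0⊕0⊕1⊕1⊕1⊕0 = 0
Parity bit = 0 (so all 11 bits XOR to 0).

01110011100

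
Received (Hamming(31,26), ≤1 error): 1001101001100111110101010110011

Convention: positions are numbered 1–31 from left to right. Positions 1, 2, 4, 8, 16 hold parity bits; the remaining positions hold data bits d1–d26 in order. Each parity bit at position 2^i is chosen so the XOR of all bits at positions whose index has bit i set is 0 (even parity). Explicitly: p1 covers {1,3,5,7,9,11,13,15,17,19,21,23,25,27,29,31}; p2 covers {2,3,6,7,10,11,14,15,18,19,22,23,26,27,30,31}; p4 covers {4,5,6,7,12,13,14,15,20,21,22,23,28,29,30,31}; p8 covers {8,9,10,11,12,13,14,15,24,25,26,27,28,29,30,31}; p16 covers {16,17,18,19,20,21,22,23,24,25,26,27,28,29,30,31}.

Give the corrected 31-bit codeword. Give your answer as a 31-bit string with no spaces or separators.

s1 (pos 1,3,5,7,9,11,13,15,17,19,21,23,25,27,29,31): 1⊕0⊕1⊕1⊕0⊕1⊕0⊕1⊕1⊕0⊕0⊕0⊕0⊕1⊕0⊕1 = 0
s2 (pos 2,3,6,7,10,11,14,15,18,19,22,23,26,27,30,31): 0⊕0⊕0⊕1⊕1⊕1⊕1⊕1⊕1⊕0⊕1⊕0⊕1⊕1⊕1⊕1 = 1
s4 (pos 4,5,6,7,12,13,14,15,20,21,22,23,28,29,30,31): 1⊕1⊕0⊕1⊕0⊕0⊕1⊕1⊕1⊕0⊕1⊕0⊕0⊕0⊕1⊕1 = 1
s8 (pos 8,9,10,11,12,13,14,15,24,25,26,27,28,29,30,31): 0⊕0⊕1⊕1⊕0⊕0⊕1⊕1⊕1⊕0⊕1⊕1⊕0⊕0⊕1⊕1 = 1
s16 (pos 16,17,18,19,20,21,22,23,24,25,26,27,28,29,30,31): 1⊕1⊕1⊕0⊕1⊕0⊕1⊕0⊕1⊕0⊕1⊕1⊕0⊕0⊕1⊕1 = 0
Syndrome s16…s1 = 01110 → error at position 14.
Flip position 14: 1001101001100111110101010110011 → 1001101001100011110101010110011

1001101001100011110101010110011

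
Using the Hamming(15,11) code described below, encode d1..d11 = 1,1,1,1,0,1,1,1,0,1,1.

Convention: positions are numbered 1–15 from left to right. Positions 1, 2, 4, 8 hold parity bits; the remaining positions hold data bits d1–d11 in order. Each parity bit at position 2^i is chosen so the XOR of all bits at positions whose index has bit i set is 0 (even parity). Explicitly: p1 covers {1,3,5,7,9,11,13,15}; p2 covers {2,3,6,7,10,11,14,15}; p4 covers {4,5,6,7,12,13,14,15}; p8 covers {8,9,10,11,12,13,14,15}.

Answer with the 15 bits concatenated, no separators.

Place data at non-parity positions: p1 p2 1 p4 1 1 1 p8 0 1 1 1 0 1 1
p1 (pos 1,3,5,7,9,11,13,15): XOR of data positions = 1⊕1⊕1⊕0⊕1⊕0⊕1 = 1
p2 (pos 2,3,6,7,10,11,14,15): XOR of data positions = 1⊕1⊕1⊕1⊕1⊕1⊕1 = 1
p4 (pos 4,5,6,7,12,13,14,15): XOR of data positions = 1⊕1⊕1⊕1⊕0⊕1⊕1 = 0
p8 (pos 8,9,10,11,12,13,14,15): XOR of data positions = 0⊕1⊕1⊕1⊕0⊕1⊕1 = 1
Codeword: 111011110111011

111011110111011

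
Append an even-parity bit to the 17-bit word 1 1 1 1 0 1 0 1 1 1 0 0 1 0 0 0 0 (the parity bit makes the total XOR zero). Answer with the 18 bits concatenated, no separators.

111101011100100001

XOR of the 17 data bits: 1⊕1⊕1⊕1⊕0⊕1⊕0⊕1⊕1⊕1⊕0⊕0⊕1⊕0⊕0⊕0⊕0 = 1
Parity bit = 1 (so all 18 bits XOR to 0).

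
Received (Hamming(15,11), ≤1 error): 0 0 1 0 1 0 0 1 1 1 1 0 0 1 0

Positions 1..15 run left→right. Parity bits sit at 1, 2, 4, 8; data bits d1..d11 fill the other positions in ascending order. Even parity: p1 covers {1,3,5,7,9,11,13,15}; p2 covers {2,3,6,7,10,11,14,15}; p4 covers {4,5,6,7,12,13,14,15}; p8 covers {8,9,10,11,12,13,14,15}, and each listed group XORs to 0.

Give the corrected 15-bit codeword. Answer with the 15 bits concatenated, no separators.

001010001110010

s1 (pos 1,3,5,7,9,11,13,15): 0⊕1⊕1⊕0⊕1⊕1⊕0⊕0 = 0
s2 (pos 2,3,6,7,10,11,14,15): 0⊕1⊕0⊕0⊕1⊕1⊕1⊕0 = 0
s4 (pos 4,5,6,7,12,13,14,15): 0⊕1⊕0⊕0⊕0⊕0⊕1⊕0 = 0
s8 (pos 8,9,10,11,12,13,14,15): 1⊕1⊕1⊕1⊕0⊕0⊕1⊕0 = 1
Syndrome s8…s1 = 1000 → error at position 8.
Flip position 8: 001010011110010 → 001010001110010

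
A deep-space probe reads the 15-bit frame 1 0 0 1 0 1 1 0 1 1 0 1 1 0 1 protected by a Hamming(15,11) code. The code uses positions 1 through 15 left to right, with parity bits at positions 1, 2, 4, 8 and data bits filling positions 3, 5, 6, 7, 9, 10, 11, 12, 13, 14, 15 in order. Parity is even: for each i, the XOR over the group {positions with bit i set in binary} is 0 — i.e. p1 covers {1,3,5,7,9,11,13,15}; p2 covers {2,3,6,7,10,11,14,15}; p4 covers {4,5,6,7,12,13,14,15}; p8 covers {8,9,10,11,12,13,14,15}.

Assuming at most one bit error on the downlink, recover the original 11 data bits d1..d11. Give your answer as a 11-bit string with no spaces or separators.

s1 (pos 1,3,5,7,9,11,13,15): 1⊕0⊕0⊕1⊕1⊕0⊕1⊕1 = 1
s2 (pos 2,3,6,7,10,11,14,15): 0⊕0⊕1⊕1⊕1⊕0⊕0⊕1 = 0
s4 (pos 4,5,6,7,12,13,14,15): 1⊕0⊕1⊕1⊕1⊕1⊕0⊕1 = 0
s8 (pos 8,9,10,11,12,13,14,15): 0⊕1⊕1⊕0⊕1⊕1⊕0⊕1 = 1
Syndrome s8…s1 = 1001 → error at position 9.
Flip position 9: 100101101101101 → 100101100101101
Read data bits from positions 3,5,6,7,9,10,11,12,13,14,15: 00110101101

00110101101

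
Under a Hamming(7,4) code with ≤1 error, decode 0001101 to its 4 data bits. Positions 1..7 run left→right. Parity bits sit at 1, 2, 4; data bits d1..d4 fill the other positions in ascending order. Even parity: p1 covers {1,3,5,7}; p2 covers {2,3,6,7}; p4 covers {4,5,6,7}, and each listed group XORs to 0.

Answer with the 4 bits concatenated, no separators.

s1 (pos 1,3,5,7): 0⊕0⊕1⊕1 = 0
s2 (pos 2,3,6,7): 0⊕0⊕0⊕1 = 1
s4 (pos 4,5,6,7): 1⊕1⊕0⊕1 = 1
Syndrome s4…s1 = 110 → error at position 6.
Flip position 6: 0001101 → 0001111
Read data bits from positions 3,5,6,7: 0111

0111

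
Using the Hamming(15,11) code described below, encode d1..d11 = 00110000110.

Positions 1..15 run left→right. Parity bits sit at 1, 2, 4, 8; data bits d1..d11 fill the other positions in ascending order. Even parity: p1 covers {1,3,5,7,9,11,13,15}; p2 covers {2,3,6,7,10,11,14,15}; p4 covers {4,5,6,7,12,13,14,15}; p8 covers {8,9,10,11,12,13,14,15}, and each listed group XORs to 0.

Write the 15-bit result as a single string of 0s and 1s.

Place data at non-parity positions: p1 p2 0 p4 0 1 1 p8 0 0 0 0 1 1 0
p1 (pos 1,3,5,7,9,11,13,15): XOR of data positions = 0⊕0⊕1⊕0⊕0⊕1⊕0 = 0
p2 (pos 2,3,6,7,10,11,14,15): XOR of data positions = 0⊕1⊕1⊕0⊕0⊕1⊕0 = 1
p4 (pos 4,5,6,7,12,13,14,15): XOR of data positions = 0⊕1⊕1⊕0⊕1⊕1⊕0 = 0
p8 (pos 8,9,10,11,12,13,14,15): XOR of data positions = 0⊕0⊕0⊕0⊕1⊕1⊕0 = 0
Codeword: 010001100000110

010001100000110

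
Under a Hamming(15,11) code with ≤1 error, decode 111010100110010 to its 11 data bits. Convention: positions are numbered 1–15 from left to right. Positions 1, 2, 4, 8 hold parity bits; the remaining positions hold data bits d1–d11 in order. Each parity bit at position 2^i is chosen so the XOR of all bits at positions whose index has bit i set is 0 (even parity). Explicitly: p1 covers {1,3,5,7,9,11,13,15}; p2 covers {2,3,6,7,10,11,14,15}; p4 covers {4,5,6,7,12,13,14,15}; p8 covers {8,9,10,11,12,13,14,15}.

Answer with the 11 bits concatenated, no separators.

s1 (pos 1,3,5,7,9,11,13,15): 1⊕1⊕1⊕1⊕0⊕1⊕0⊕0 = 1
s2 (pos 2,3,6,7,10,11,14,15): 1⊕1⊕0⊕1⊕1⊕1⊕1⊕0 = 0
s4 (pos 4,5,6,7,12,13,14,15): 0⊕1⊕0⊕1⊕0⊕0⊕1⊕0 = 1
s8 (pos 8,9,10,11,12,13,14,15): 0⊕0⊕1⊕1⊕0⊕0⊕1⊕0 = 1
Syndrome s8…s1 = 1101 → error at position 13.
Flip position 13: 111010100110010 → 111010100110110
Read data bits from positions 3,5,6,7,9,10,11,12,13,14,15: 11010110110

11010110110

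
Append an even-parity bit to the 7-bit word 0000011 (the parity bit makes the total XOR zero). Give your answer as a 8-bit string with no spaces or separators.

00000110

XOR of the 7 data bits: 0⊕0⊕0⊕0⊕0⊕1⊕1 = 0
Parity bit = 0 (so all 8 bits XOR to 0).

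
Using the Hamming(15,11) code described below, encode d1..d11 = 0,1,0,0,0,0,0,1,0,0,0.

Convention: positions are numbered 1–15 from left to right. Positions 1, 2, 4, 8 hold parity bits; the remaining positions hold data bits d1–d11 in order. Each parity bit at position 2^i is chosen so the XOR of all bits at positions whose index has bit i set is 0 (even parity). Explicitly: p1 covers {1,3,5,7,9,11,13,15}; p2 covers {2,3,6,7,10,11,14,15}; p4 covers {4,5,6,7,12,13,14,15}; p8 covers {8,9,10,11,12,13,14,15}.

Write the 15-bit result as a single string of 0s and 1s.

Place data at non-parity positions: p1 p2 0 p4 1 0 0 p8 0 0 0 1 0 0 0
p1 (pos 1,3,5,7,9,11,13,15): XOR of data positions = 0⊕1⊕0⊕0⊕0⊕0⊕0 = 1
p2 (pos 2,3,6,7,10,11,14,15): XOR of data positions = 0⊕0⊕0⊕0⊕0⊕0⊕0 = 0
p4 (pos 4,5,6,7,12,13,14,15): XOR of data positions = 1⊕0⊕0⊕1⊕0⊕0⊕0 = 0
p8 (pos 8,9,10,11,12,13,14,15): XOR of data positions = 0⊕0⊕0⊕1⊕0⊕0⊕0 = 1
Codeword: 100010010001000

100010010001000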